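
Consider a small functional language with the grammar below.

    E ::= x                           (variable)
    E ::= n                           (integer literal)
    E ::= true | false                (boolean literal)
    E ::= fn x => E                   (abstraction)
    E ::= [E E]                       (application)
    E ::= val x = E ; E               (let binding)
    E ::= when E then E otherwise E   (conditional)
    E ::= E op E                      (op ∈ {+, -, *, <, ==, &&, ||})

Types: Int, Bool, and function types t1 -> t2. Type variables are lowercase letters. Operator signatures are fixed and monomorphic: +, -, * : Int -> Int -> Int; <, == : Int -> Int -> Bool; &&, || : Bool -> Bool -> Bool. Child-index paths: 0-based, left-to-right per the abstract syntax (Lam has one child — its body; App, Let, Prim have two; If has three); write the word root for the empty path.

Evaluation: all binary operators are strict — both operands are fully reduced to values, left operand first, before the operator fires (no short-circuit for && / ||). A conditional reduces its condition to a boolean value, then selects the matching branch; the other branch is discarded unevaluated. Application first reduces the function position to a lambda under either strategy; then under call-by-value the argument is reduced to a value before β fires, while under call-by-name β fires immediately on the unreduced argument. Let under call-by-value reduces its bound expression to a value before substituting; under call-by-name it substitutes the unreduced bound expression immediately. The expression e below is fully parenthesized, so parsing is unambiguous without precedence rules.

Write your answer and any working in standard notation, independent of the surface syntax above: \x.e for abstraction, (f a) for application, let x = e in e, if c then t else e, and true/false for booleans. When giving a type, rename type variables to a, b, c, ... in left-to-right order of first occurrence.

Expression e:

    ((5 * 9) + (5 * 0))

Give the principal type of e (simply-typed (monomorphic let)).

Answer: Int

Derivation:
  unify Int ~ Int
  unify Int ~ Int
  unify Int ~ Int
  unify Int ~ Int
  unify Int ~ Int
  unify Int ~ Int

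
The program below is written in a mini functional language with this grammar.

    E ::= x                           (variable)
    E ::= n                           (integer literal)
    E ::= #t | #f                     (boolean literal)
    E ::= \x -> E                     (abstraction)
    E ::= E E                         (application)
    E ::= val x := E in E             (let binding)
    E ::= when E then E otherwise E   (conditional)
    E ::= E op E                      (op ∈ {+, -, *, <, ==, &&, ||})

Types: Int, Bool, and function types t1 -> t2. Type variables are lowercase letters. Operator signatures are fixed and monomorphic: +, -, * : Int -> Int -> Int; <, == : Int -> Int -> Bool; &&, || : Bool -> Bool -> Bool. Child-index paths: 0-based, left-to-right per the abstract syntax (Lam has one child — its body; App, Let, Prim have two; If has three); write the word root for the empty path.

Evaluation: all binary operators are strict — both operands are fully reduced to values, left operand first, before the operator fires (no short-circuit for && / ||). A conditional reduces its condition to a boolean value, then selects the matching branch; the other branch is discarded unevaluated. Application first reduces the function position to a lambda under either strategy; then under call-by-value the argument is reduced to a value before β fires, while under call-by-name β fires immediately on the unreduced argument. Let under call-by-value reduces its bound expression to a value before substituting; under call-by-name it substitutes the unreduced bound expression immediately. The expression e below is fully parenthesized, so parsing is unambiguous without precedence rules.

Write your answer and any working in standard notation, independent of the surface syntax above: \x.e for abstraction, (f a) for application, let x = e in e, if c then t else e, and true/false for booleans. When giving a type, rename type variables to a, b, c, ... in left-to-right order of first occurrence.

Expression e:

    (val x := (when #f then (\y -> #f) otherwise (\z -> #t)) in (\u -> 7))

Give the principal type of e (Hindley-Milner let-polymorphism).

Working:
  unify Bool ~ Bool
\y._ : a -> Bool
\z._ : b -> Bool
  unify a -> Bool ~ b -> Bool
  unify a ~ b
  unify Bool ~ Bool
let x : forall. b -> Bool
\u._ : c -> Int

Answer: a -> Int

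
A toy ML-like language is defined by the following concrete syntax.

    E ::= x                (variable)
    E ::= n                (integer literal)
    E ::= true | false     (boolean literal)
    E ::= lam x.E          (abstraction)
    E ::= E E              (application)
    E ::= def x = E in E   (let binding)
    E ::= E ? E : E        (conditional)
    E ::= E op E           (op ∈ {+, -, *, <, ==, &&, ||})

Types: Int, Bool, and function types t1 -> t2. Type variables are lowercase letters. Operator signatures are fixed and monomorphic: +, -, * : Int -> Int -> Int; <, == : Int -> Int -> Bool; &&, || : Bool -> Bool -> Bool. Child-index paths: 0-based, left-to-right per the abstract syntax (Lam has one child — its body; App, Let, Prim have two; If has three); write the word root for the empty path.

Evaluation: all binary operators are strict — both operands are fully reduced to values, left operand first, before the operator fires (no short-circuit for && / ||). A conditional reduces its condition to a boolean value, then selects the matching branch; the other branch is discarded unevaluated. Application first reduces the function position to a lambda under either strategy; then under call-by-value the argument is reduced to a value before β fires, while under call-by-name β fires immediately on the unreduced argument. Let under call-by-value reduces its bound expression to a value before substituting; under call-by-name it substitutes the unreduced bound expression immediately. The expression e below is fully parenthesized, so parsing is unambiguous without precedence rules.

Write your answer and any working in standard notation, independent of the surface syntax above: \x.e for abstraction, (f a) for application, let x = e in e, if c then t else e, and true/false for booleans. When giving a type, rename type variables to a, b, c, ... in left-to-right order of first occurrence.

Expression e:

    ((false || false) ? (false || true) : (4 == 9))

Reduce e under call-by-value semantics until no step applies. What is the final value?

Trace:
step 0: (if (false || false) then (false || true) else (4 == 9))
step 1: [delta@0] (if false then (false || true) else (4 == 9))
step 2: [if@root] (4 == 9)
step 3: [delta@root] false

Answer: false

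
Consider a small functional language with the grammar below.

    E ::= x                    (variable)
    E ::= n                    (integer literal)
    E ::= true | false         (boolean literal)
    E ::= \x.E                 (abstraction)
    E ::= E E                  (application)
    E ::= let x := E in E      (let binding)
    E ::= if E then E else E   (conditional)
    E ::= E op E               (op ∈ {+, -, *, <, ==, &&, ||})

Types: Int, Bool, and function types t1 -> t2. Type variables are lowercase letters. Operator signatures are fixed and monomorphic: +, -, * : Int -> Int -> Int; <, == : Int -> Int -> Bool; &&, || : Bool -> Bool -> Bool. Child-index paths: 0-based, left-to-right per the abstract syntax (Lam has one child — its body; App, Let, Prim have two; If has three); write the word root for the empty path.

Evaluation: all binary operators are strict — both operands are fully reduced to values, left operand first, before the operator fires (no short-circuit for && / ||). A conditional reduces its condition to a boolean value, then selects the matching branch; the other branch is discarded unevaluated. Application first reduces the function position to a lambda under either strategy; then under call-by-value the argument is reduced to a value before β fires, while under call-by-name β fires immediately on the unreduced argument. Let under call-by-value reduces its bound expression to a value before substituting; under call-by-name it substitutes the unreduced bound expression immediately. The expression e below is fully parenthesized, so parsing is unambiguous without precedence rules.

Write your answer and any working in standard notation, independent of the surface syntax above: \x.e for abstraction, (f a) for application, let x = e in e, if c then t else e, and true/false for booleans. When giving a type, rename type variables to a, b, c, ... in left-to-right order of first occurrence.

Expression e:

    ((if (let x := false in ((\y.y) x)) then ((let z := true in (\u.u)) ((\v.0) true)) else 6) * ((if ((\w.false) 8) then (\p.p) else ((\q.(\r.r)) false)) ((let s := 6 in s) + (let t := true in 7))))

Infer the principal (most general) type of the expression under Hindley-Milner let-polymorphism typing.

Working:
let x : Bool
y : a
\y._ : a -> a
x : Bool
  unify a -> a ~ Bool -> b
  unify a ~ Bool
  unify Bool ~ b
_ _ : Bool
  unify Bool ~ Bool
let z : Bool
u : c
\u._ : c -> c
\v._ : d -> Int
  unify d -> Int ~ Bool -> e
  unify d ~ Bool
  unify Int ~ e
_ _ : Int
  unify c -> c ~ Int -> f
  unify c ~ Int
  unify Int ~ f
_ _ : Int
  unify Int ~ Int
  unify Int ~ Int
\w._ : g -> Bool
  unify g -> Bool ~ Int -> h
  unify g ~ Int
  unify Bool ~ h
_ _ : Bool
  unify Bool ~ Bool
p : i
\p._ : i -> i
r : k
\r._ : k -> k
\q._ : j -> k -> k
  unify j -> k -> k ~ Bool -> l
  unify j ~ Bool
  unify k -> k ~ l
_ _ : k -> k
  unify i -> i ~ k -> k
  unify i ~ k
  unify k ~ k
let s : Int
s : Int
  unify Int ~ Int
let t : Bool
  unify Int ~ Int
  unify k -> k ~ Int -> m
  unify k ~ Int
  unify Int ~ m
_ _ : Int
  unify Int ~ Int

Answer: Int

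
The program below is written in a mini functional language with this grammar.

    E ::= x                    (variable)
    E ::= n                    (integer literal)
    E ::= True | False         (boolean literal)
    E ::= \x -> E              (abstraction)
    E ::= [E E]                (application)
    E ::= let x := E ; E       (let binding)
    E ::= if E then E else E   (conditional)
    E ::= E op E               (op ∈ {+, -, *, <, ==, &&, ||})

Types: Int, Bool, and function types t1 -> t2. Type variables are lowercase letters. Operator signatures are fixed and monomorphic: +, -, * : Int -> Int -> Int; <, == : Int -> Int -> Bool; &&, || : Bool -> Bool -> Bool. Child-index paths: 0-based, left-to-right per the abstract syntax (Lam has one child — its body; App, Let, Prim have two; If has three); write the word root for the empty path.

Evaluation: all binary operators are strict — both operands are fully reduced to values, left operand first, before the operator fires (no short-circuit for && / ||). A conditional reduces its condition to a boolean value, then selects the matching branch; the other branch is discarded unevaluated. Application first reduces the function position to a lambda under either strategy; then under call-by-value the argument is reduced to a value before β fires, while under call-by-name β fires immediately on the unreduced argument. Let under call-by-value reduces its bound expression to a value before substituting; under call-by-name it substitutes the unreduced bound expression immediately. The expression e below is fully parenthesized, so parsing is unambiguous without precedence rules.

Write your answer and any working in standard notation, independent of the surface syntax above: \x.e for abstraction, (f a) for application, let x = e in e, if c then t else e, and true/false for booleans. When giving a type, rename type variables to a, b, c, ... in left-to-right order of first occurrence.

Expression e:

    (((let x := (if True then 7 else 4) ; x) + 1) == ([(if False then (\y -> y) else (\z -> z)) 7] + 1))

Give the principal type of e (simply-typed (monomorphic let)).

Answer: Bool

Derivation:
  unify Bool ~ Bool
  unify Int ~ Int
let x : Int
x : Int
  unify Int ~ Int
  unify Int ~ Int
  unify Int ~ Int
  unify Bool ~ Bool
y : a
\y._ : a -> a
z : b
\z._ : b -> b
  unify a -> a ~ b -> b
  unify a ~ b
  unify b ~ b
  unify b -> b ~ Int -> c
  unify b ~ Int
  unify Int ~ c
_ _ : Int
  unify Int ~ Int
  unify Int ~ Int
  unify Int ~ Int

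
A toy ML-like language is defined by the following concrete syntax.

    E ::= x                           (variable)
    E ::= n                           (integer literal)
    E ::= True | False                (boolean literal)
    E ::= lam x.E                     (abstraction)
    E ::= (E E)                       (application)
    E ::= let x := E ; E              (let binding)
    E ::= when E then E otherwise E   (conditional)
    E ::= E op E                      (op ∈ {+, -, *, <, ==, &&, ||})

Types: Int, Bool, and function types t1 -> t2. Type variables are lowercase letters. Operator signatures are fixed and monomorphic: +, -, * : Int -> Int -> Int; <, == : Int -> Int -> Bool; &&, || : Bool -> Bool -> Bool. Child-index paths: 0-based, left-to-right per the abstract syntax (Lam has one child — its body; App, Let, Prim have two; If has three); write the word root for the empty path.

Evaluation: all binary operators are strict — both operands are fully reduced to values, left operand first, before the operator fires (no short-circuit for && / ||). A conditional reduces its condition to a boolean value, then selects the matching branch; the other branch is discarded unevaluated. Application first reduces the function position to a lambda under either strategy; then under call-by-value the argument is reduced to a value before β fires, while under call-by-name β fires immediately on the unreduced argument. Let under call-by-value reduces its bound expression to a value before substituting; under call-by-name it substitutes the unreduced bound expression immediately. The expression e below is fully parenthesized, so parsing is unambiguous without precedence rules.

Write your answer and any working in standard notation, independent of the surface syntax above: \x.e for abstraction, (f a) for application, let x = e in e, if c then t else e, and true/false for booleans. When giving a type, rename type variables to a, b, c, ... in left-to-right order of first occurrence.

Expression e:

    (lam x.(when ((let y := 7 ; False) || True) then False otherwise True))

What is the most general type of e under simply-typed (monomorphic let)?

Working:
let y : Int
  unify Bool ~ Bool
  unify Bool ~ Bool
  unify Bool ~ Bool
  unify Bool ~ Bool
\x._ : a -> Bool

Answer: a -> Bool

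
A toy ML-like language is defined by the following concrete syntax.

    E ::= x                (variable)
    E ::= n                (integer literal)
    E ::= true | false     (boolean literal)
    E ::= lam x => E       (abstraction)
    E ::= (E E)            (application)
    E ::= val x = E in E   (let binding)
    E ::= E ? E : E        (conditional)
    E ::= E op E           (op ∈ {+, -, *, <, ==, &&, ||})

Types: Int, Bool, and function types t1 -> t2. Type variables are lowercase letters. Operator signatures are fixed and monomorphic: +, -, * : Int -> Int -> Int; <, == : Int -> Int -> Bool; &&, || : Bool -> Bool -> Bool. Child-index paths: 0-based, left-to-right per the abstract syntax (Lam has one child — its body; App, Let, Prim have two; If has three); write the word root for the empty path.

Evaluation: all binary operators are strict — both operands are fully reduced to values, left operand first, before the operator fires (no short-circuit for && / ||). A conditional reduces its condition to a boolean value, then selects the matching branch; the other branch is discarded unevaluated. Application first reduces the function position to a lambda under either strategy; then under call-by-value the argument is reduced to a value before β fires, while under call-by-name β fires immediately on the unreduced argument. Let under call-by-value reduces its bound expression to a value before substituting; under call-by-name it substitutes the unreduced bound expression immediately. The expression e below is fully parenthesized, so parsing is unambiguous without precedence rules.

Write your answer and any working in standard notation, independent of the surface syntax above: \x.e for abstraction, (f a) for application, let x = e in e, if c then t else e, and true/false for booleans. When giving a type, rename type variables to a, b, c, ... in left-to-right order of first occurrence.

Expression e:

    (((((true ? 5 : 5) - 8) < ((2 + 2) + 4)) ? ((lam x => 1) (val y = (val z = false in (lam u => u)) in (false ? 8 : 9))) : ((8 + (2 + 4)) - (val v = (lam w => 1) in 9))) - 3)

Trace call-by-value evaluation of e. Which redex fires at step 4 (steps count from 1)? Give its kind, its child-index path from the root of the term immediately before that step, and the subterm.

Derivation:
step 0: ((if (((if true then 5 else 5) - 8) < ((2 + 2) + 4)) then ((\x.1) (let y = (let z = false in (\u.u)) in (if false then 8 else 9))) else ((8 + (2 + 4)) - (let v = (\w.1) in 9))) - 3)
step 1: [if@0.0.0.0] ((if ((5 - 8) < ((2 + 2) + 4)) then ((\x.1) (let y = (let z = false in (\u.u)) in (if false then 8 else 9))) else ((8 + (2 + 4)) - (let v = (\w.1) in 9))) - 3)
step 2: [delta@0.0.0] ((if (-3 < ((2 + 2) + 4)) then ((\x.1) (let y = (let z = false in (\u.u)) in (if false then 8 else 9))) else ((8 + (2 + 4)) - (let v = (\w.1) in 9))) - 3)
step 3: [delta@0.0.1.0] ((if (-3 < (4 + 4)) then ((\x.1) (let y = (let z = false in (\u.u)) in (if false then 8 else 9))) else ((8 + (2 + 4)) - (let v = (\w.1) in 9))) - 3)
step 4: [delta@0.0.1] ((if (-3 < 8) then ((\x.1) (let y = (let z = false in (\u.u)) in (if false then 8 else 9))) else ((8 + (2 + 4)) - (let v = (\w.1) in 9))) - 3)

Answer: delta at 0.0.1 : (4 + 4)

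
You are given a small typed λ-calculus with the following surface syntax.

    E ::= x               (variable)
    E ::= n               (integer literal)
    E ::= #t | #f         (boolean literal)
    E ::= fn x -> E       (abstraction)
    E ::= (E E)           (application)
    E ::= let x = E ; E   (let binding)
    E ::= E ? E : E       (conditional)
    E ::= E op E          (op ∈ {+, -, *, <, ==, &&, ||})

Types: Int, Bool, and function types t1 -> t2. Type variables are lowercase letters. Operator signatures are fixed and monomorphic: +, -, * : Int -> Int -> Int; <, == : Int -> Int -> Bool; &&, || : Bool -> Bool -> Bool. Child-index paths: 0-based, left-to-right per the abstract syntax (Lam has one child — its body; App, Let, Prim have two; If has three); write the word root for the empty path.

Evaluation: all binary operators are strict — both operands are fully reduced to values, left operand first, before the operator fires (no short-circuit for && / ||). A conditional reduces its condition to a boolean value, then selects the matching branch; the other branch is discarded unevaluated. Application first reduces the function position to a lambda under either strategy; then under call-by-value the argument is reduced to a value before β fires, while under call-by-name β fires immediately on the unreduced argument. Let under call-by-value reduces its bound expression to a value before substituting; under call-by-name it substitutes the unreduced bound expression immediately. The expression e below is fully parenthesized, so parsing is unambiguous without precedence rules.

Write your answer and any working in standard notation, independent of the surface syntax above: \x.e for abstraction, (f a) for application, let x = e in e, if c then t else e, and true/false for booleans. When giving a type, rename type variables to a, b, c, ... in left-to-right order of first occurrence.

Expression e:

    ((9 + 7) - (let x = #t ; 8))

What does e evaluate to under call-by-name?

Answer: 8

Trace:
step 0: ((9 + 7) - (let x = true in 8))
step 1: [delta@0] (16 - (let x = true in 8))
step 2: [let@1] (16 - 8)
step 3: [delta@root] 8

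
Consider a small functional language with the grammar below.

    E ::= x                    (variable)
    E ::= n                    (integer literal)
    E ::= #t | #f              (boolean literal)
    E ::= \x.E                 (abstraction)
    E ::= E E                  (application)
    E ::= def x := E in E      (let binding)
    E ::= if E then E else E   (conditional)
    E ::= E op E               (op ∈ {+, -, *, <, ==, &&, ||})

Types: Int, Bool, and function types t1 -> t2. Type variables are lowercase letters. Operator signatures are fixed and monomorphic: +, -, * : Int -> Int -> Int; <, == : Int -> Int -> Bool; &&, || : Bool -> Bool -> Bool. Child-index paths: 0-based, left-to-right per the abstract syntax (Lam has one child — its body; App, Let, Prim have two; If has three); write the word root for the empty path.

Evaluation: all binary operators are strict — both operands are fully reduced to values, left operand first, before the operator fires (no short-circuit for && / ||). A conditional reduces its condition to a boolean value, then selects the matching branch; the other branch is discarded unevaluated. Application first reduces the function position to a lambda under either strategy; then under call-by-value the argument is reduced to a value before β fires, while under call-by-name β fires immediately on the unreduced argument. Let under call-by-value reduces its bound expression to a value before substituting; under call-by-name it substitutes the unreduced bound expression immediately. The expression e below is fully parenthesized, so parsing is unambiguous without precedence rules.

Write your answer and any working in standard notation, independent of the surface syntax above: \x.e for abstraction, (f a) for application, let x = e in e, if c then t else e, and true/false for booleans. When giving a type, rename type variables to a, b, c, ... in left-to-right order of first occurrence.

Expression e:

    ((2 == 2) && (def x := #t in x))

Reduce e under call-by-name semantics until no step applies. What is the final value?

Working:
step 0: ((2 == 2) && (let x = true in x))
step 1: [delta@0] (true && (let x = true in x))
step 2: [let@1] (true && true)
step 3: [delta@root] true

Answer: true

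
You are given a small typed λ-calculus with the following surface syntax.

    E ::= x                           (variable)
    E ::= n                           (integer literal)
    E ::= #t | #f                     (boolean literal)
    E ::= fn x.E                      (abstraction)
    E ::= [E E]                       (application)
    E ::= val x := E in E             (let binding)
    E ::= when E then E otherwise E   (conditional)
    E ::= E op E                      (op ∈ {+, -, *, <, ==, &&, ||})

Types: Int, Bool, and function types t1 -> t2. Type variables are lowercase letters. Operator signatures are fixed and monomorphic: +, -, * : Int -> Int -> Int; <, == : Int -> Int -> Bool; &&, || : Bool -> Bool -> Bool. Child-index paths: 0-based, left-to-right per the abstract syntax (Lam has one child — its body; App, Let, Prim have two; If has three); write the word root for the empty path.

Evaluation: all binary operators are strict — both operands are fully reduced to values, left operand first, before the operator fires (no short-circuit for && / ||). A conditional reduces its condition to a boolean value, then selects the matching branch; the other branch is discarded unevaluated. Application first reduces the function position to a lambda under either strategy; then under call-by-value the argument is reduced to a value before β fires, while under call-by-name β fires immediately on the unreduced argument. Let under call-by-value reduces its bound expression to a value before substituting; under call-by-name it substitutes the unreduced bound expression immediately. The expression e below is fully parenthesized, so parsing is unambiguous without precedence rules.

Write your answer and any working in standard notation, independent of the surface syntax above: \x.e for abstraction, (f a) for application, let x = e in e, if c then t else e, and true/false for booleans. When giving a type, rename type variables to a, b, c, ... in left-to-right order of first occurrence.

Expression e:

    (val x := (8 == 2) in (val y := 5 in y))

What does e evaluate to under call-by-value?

Derivation:
step 0: (let x = (8 == 2) in (let y = 5 in y))
step 1: [delta@0] (let x = false in (let y = 5 in y))
step 2: [let@root] (let y = 5 in y)
step 3: [let@root] 5

Answer: 5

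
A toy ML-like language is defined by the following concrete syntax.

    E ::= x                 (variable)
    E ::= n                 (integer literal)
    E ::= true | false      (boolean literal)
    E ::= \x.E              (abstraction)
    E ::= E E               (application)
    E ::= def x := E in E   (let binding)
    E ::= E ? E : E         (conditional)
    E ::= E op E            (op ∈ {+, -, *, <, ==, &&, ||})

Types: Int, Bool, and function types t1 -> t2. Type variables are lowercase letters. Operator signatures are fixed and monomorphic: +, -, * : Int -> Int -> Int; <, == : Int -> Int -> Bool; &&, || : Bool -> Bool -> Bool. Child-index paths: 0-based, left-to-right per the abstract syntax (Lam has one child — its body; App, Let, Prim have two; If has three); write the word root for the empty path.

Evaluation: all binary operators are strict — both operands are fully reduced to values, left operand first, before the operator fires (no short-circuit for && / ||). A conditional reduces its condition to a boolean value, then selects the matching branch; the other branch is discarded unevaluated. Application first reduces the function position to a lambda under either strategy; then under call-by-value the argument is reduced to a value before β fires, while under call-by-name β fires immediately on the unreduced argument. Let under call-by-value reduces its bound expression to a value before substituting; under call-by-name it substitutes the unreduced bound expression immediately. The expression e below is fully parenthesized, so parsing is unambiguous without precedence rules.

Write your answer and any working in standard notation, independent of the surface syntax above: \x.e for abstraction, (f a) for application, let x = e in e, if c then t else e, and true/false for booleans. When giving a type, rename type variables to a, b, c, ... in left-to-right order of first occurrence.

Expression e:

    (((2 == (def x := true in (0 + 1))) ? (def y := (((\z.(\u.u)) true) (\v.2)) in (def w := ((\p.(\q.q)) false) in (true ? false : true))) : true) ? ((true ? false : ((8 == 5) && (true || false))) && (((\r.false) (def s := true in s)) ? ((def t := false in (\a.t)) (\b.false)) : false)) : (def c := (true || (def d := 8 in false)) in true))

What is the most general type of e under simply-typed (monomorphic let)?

Answer: Bool

Working:
  unify Int ~ Int
let x : Bool
  unify Int ~ Int
  unify Int ~ Int
  unify Int ~ Int
  unify Bool ~ Bool
u : b
\u._ : b -> b
\z._ : a -> b -> b
  unify a -> b -> b ~ Bool -> c
  unify a ~ Bool
  unify b -> b ~ c
_ _ : b -> b
\v._ : d -> Int
  unify b -> b ~ (d -> Int) -> e
  unify b ~ d -> Int
  unify d -> Int ~ e
_ _ : d -> Int
let y : d -> Int
q : g
\q._ : g -> g
\p._ : f -> g -> g
  unify f -> g -> g ~ Bool -> h
  unify f ~ Bool
  unify g -> g ~ h
_ _ : g -> g
let w : g -> g
  unify Bool ~ Bool
  unify Bool ~ Bool
  unify Bool ~ Bool
  unify Bool ~ Bool
  unify Bool ~ Bool
  unify Int ~ Int
  unify Int ~ Int
  unify Bool ~ Bool
  unify Bool ~ Bool
  unify Bool ~ Bool
  unify Bool ~ Bool
  unify Bool ~ Bool
  unify Bool ~ Bool
\r._ : i -> Bool
let s : Bool
s : Bool
  unify i -> Bool ~ Bool -> j
  unify i ~ Bool
  unify Bool ~ j
_ _ : Bool
  unify Bool ~ Bool
let t : Bool
t : Bool
\a._ : k -> Bool
\b._ : l -> Bool
  unify k -> Bool ~ (l -> Bool) -> m
  unify k ~ l -> Bool
  unify Bool ~ m
_ _ : Bool
  unify Bool ~ Bool
  unify Bool ~ Bool
  unify Bool ~ Bool
let d : Int
  unify Bool ~ Bool
let c : Bool
  unify Bool ~ Bool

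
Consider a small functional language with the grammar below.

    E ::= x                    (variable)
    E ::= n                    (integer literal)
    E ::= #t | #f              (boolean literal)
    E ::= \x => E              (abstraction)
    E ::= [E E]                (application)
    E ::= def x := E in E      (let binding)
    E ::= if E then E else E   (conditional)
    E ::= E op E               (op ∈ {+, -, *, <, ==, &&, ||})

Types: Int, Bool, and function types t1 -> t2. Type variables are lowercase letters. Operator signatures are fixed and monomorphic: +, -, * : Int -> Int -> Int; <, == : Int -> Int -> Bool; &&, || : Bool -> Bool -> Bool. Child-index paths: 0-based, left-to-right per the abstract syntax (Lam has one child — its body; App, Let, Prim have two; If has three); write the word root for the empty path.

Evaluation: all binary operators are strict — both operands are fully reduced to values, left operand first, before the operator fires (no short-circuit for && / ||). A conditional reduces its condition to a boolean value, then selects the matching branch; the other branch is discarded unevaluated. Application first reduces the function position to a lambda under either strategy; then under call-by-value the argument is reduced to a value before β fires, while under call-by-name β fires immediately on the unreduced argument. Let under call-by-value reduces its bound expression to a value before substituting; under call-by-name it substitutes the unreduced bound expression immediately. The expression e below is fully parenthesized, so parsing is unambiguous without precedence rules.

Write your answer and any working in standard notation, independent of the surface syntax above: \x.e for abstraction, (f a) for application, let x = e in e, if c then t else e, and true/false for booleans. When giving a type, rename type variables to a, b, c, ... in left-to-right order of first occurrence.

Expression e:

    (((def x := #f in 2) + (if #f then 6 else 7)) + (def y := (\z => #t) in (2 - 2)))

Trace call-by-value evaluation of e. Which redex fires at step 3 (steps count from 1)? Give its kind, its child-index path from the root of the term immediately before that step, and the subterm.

Answer: delta at 0 : (2 + 7)

Derivation:
step 0: (((let x = false in 2) + (if false then 6 else 7)) + (let y = (\z.true) in (2 - 2)))
step 1: [let@0.0] ((2 + (if false then 6 else 7)) + (let y = (\z.true) in (2 - 2)))
step 2: [if@0.1] ((2 + 7) + (let y = (\z.true) in (2 - 2)))
step 3: [delta@0] (9 + (let y = (\z.true) in (2 - 2)))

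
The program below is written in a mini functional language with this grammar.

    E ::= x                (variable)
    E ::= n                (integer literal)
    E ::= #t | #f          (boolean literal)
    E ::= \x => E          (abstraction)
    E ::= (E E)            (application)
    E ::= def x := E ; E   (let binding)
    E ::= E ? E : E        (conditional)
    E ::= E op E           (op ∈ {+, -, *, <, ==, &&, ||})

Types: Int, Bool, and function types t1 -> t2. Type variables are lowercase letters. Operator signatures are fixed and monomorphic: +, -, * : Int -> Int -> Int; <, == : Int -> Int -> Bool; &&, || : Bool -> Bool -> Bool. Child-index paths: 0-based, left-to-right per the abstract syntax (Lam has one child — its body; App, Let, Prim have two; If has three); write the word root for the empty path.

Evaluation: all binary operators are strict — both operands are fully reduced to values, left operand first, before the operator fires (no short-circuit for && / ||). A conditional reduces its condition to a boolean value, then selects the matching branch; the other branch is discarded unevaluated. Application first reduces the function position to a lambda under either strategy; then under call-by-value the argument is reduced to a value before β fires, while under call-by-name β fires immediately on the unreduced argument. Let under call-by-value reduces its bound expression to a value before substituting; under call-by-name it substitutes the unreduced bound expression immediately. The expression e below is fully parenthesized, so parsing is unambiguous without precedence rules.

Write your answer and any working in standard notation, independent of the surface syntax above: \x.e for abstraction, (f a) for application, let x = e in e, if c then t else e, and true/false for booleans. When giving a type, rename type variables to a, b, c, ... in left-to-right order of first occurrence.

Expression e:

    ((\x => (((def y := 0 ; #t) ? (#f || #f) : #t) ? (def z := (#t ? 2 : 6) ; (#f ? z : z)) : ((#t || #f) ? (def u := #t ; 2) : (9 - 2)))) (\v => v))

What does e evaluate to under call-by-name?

Derivation:
step 0: ((\x.(if (if (let y = 0 in true) then (false || false) else true) then (let z = (if true then 2 else 6) in (if false then z else z)) else (if (true || false) then (let u = true in 2) else (9 - 2)))) (\v.v))
step 1: [beta@root] (if (if (let y = 0 in true) then (false || false) else true) then (let z = (if true then 2 else 6) in (if false then z else z)) else (if (true || false) then (let u = true in 2) else (9 - 2)))
step 2: [let@0.0] (if (if true then (false || false) else true) then (let z = (if true then 2 else 6) in (if false then z else z)) else (if (true || false) then (let u = true in 2) else (9 - 2)))
step 3: [if@0] (if (false || false) then (let z = (if true then 2 else 6) in (if false then z else z)) else (if (true || false) then (let u = true in 2) else (9 - 2)))
step 4: [delta@0] (if false then (let z = (if true then 2 else 6) in (if false then z else z)) else (if (true || false) then (let u = true in 2) else (9 - 2)))
step 5: [if@root] (if (true || false) then (let u = true in 2) else (9 - 2))
step 6: [delta@0] (if true then (let u = true in 2) else (9 - 2))
step 7: [if@root] (let u = true in 2)
step 8: [let@root] 2

Answer: 2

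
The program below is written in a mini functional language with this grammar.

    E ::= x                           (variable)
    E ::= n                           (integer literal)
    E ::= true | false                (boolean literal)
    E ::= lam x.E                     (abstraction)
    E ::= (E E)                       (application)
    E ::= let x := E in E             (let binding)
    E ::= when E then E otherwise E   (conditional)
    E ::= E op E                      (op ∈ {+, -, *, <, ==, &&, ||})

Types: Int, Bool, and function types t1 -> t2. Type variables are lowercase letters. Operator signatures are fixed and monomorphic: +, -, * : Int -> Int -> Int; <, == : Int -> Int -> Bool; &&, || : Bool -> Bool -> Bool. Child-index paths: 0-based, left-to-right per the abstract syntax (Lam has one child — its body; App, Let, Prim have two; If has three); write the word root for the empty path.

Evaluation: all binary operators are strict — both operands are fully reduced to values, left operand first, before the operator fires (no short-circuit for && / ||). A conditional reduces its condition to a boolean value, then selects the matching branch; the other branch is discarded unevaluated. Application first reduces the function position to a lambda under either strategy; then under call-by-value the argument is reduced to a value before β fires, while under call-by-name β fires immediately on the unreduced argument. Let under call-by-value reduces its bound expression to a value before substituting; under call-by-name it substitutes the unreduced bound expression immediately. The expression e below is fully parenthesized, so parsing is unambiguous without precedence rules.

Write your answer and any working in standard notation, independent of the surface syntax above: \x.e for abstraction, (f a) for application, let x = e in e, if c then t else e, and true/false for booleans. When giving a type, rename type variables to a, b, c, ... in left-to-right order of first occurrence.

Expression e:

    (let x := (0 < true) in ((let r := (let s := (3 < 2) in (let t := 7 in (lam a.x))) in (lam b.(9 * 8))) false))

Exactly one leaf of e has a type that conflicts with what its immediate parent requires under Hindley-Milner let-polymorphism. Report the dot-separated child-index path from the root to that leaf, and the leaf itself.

Answer: 0.1 : true

Trace:
  unify Int ~ Int
  unify Bool ~ Int
  FAIL: mismatch Bool ~ Int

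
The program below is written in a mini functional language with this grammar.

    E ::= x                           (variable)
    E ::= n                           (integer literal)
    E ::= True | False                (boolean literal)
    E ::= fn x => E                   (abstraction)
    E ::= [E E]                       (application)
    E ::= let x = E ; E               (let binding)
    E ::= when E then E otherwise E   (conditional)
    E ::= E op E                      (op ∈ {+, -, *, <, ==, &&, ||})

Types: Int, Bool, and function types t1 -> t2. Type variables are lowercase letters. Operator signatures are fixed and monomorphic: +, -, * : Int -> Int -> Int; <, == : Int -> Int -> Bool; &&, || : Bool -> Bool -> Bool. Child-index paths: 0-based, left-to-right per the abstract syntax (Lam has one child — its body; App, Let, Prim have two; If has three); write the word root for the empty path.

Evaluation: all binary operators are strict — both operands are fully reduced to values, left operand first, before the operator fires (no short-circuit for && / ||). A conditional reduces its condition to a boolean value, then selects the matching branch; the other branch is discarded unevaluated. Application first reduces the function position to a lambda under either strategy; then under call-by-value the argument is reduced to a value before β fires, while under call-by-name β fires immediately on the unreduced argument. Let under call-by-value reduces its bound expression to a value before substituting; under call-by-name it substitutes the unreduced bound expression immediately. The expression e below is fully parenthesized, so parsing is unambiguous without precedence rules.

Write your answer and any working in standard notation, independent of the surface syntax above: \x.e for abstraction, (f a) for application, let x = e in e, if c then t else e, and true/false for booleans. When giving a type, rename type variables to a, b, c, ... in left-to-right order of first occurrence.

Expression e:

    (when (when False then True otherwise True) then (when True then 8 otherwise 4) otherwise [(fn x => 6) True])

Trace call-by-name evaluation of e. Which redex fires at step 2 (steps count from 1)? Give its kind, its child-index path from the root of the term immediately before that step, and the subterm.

Trace:
step 0: (if (if false then true else true) then (if true then 8 else 4) else ((\x.6) true))
step 1: [if@0] (if true then (if true then 8 else 4) else ((\x.6) true))
step 2: [if@root] (if true then 8 else 4)

Answer: if at root : (if true then (if true then 8 else 4) else ((\x.6) true))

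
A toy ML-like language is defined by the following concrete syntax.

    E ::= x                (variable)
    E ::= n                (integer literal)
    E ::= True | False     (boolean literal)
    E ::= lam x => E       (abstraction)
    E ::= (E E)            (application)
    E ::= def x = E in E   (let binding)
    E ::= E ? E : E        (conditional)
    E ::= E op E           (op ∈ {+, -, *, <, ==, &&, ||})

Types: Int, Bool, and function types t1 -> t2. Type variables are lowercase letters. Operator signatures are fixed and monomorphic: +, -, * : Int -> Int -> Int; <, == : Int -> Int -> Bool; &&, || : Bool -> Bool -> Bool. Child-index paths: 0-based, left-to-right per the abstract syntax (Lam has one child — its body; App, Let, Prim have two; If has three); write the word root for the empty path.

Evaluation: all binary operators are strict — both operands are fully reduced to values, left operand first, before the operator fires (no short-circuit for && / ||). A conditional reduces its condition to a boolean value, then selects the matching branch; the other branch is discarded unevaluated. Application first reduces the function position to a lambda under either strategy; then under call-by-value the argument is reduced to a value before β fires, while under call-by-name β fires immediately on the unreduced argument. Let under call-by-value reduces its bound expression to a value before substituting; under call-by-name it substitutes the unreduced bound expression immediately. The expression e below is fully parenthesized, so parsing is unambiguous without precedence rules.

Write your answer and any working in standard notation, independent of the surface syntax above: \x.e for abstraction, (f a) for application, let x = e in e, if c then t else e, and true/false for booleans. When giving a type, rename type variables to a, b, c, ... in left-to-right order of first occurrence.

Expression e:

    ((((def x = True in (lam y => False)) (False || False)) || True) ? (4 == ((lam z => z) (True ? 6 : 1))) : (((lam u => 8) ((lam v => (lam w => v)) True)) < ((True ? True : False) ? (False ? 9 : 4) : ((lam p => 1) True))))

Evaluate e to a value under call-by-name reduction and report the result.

Working:
step 0: (if (((let x = true in (\y.false)) (false || false)) || true) then (4 == ((\z.z) (if true then 6 else 1))) else (((\u.8) ((\v.(\w.v)) true)) < (if (if true then true else false) then (if false then 9 else 4) else ((\p.1) true))))
step 1: [let@0.0.0] (if (((\y.false) (false || false)) || true) then (4 == ((\z.z) (if true then 6 else 1))) else (((\u.8) ((\v.(\w.v)) true)) < (if (if true then true else false) then (if false then 9 else 4) else ((\p.1) true))))
step 2: [beta@0.0] (if (false || true) then (4 == ((\z.z) (if true then 6 else 1))) else (((\u.8) ((\v.(\w.v)) true)) < (if (if true then true else false) then (if false then 9 else 4) else ((\p.1) true))))
step 3: [delta@0] (if true then (4 == ((\z.z) (if true then 6 else 1))) else (((\u.8) ((\v.(\w.v)) true)) < (if (if true then true else false) then (if false then 9 else 4) else ((\p.1) true))))
step 4: [if@root] (4 == ((\z.z) (if true then 6 else 1)))
step 5: [beta@1] (4 == (if true then 6 else 1))
step 6: [if@1] (4 == 6)
step 7: [delta@root] false

Answer: false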